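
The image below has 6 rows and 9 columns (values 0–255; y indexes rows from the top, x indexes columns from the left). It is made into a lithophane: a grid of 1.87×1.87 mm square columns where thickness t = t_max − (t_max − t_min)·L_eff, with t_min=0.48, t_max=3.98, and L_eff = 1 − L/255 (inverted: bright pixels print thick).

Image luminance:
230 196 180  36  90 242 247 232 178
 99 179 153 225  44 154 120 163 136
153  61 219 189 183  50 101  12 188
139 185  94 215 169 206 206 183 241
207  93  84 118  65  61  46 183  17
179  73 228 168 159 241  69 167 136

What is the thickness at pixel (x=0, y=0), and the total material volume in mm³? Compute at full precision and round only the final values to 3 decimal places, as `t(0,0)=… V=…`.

span = t_max - t_min = 3.98 - 0.48 = 3.500
L(0,0) = 230, L_eff = 1 - 230/255 = 0.098039 (inverted)
t(0,0) = 3.98 - 3.500·0.098039 = 3.637
Σt over all 6·9 pixels = 57636/425 ≈ 135.6141176
V = pitch²·Σt = 1.87²·57636/425 = 474.229

t(0,0)=3.637 V=474.229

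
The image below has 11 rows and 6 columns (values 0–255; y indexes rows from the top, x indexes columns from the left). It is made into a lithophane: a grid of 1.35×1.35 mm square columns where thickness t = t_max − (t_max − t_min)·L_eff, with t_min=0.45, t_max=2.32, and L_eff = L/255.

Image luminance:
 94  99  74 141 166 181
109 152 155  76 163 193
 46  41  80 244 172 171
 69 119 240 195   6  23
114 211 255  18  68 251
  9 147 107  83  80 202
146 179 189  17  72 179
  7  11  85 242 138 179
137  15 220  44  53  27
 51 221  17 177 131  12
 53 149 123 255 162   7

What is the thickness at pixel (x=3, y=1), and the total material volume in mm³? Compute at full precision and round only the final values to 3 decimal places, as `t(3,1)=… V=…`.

span = t_max - t_min = 2.32 - 0.45 = 1.870
L(3,1) = 76, L_eff = 76/255 = 0.298039
t(3,1) = 2.32 - 1.870·0.298039 = 1.763
Σt over all 11·6 pixels = 35827/375 ≈ 95.5386667
V = pitch²·Σt = 1.35²·35827/375 = 174.119

t(3,1)=1.763 V=174.119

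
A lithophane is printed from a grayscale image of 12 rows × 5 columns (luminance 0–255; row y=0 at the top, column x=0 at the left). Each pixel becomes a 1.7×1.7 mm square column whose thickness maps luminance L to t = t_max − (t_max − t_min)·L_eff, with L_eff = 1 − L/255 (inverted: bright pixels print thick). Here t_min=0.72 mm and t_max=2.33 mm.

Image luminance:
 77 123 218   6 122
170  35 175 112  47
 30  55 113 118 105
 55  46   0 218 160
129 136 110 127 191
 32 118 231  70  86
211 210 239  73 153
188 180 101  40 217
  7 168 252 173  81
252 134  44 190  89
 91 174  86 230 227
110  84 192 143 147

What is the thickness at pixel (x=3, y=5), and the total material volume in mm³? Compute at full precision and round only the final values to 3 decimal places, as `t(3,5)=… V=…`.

span = t_max - t_min = 2.33 - 0.72 = 1.610
L(3,5) = 70, L_eff = 1 - 70/255 = 0.725490 (inverted)
t(3,5) = 2.33 - 1.610·0.725490 = 1.162
Σt over all 12·5 pixels = 91.822
V = pitch²·Σt = 1.7²·91.822 = 265.366

t(3,5)=1.162 V=265.366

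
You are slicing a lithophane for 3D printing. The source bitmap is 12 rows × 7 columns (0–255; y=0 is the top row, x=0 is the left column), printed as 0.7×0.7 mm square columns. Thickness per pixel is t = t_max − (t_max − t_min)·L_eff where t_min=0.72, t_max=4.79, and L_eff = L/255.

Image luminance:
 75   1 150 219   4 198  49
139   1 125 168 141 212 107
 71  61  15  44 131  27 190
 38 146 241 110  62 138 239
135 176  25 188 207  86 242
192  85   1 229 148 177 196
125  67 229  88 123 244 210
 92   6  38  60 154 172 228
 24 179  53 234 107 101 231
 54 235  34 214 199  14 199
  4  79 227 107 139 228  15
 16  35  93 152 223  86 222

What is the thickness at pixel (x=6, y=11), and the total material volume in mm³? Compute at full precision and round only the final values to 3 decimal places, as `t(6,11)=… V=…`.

span = t_max - t_min = 4.79 - 0.72 = 4.070
L(6,11) = 222, L_eff = 222/255 = 0.870588
t(6,11) = 4.79 - 4.070·0.870588 = 1.247
Σt over all 12·7 pixels = 5974877/25500 ≈ 234.3089020
V = pitch²·Σt = 0.7²·5974877/25500 = 114.811

t(6,11)=1.247 V=114.811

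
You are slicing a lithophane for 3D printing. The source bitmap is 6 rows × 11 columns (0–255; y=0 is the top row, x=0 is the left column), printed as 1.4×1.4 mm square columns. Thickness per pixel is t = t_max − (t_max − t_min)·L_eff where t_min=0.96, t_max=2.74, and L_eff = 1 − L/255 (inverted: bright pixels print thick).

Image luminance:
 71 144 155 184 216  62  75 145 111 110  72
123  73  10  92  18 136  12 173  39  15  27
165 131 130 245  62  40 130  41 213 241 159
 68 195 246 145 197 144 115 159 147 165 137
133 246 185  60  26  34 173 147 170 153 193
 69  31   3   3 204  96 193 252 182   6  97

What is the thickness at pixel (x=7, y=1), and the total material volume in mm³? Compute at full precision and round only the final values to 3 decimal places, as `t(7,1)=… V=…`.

span = t_max - t_min = 2.74 - 0.96 = 1.780
L(7,1) = 173, L_eff = 1 - 173/255 = 0.321569 (inverted)
t(7,1) = 2.74 - 1.780·0.321569 = 2.168
Σt over all 6·11 pixels = 759653/6375 ≈ 119.1612549
V = pitch²·Σt = 1.4²·759653/6375 = 233.556

t(7,1)=2.168 V=233.556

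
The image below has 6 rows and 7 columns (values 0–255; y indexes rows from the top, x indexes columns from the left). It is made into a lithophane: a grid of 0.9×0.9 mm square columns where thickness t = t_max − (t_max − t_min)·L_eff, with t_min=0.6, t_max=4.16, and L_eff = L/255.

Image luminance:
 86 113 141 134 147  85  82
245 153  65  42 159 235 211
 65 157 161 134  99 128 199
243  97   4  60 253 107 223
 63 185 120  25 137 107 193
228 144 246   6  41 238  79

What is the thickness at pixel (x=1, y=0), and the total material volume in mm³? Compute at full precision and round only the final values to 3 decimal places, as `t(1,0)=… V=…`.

span = t_max - t_min = 4.16 - 0.6 = 3.560
L(1,0) = 113, L_eff = 113/255 = 0.443137
t(1,0) = 4.16 - 3.560·0.443137 = 2.582
Σt over all 6·7 pixels = 40792/425 ≈ 95.9811765
V = pitch²·Σt = 0.9²·40792/425 = 77.745

t(1,0)=2.582 V=77.745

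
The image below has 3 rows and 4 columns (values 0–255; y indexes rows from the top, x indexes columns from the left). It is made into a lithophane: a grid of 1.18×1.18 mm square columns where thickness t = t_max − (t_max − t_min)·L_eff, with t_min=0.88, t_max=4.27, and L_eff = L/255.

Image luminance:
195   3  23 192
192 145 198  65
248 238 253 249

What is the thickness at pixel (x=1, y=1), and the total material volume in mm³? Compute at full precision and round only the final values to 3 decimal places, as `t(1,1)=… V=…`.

t(1,1)=2.342 V=34.307

span = t_max - t_min = 4.27 - 0.88 = 3.390
L(1,1) = 145, L_eff = 145/255 = 0.568627
t(1,1) = 4.27 - 3.390·0.568627 = 2.342
Σt over all 3·4 pixels = 209427/8500 ≈ 24.6384706
V = pitch²·Σt = 1.18²·209427/8500 = 34.307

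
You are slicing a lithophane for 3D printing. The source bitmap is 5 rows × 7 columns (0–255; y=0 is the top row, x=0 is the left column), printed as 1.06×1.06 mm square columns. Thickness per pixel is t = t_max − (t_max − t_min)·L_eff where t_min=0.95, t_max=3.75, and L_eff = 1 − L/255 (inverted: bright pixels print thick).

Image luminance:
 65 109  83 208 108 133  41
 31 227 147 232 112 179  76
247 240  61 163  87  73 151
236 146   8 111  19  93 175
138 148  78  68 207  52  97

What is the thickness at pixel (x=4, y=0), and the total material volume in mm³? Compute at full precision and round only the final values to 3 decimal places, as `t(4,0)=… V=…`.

span = t_max - t_min = 3.75 - 0.95 = 2.800
L(4,0) = 108, L_eff = 1 - 108/255 = 0.576471 (inverted)
t(4,0) = 3.75 - 2.800·0.576471 = 2.136
Σt over all 5·7 pixels = 413119/5100 ≈ 81.0037255
V = pitch²·Σt = 1.06²·413119/5100 = 91.016

t(4,0)=2.136 V=91.016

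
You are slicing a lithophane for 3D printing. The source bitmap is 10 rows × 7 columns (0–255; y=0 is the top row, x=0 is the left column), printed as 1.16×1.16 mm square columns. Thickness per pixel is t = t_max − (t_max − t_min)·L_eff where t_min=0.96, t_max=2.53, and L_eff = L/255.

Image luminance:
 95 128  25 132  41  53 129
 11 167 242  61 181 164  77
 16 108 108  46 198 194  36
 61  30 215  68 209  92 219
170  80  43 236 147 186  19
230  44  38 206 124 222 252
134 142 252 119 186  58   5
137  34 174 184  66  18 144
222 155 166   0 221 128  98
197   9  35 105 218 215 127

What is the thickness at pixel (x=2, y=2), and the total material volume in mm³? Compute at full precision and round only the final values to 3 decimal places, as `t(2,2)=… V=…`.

span = t_max - t_min = 2.53 - 0.96 = 1.570
L(2,2) = 108, L_eff = 108/255 = 0.423529
t(2,2) = 2.53 - 1.570·0.423529 = 1.865
Σt over all 10·7 pixels = 526281/4250 ≈ 123.8308235
V = pitch²·Σt = 1.16²·526281/4250 = 166.627

t(2,2)=1.865 V=166.627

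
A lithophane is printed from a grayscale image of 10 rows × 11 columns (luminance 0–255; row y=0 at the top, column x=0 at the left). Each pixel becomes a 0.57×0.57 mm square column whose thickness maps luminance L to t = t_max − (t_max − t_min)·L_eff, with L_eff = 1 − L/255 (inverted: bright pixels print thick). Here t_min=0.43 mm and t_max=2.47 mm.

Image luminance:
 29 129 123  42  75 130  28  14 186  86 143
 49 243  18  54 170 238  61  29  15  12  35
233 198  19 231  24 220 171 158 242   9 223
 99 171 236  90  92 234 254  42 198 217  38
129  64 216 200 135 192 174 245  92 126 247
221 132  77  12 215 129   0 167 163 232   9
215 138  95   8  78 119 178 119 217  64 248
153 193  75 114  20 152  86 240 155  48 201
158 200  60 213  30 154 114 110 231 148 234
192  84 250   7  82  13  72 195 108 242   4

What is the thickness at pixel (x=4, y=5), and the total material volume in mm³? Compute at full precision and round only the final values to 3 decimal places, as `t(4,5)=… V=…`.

t(4,5)=2.150 V=52.542

span = t_max - t_min = 2.47 - 0.43 = 2.040
L(4,5) = 215, L_eff = 1 - 215/255 = 0.156863 (inverted)
t(4,5) = 2.47 - 2.040·0.156863 = 2.150
Σt over all 10·11 pixels = 161.716
V = pitch²·Σt = 0.57²·161.716 = 52.542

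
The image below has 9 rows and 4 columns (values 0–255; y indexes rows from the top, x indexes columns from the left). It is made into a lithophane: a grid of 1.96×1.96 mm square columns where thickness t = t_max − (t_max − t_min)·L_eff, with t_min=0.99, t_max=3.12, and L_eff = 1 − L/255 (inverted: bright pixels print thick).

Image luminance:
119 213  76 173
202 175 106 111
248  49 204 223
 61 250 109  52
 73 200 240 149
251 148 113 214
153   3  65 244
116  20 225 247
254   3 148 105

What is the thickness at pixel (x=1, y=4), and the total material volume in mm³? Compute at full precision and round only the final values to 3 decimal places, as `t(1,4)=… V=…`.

span = t_max - t_min = 3.12 - 0.99 = 2.130
L(1,4) = 200, L_eff = 1 - 200/255 = 0.215686 (inverted)
t(1,4) = 3.12 - 2.130·0.215686 = 2.661
Σt over all 9·4 pixels = 341111/4250 ≈ 80.2614118
V = pitch²·Σt = 1.96²·341111/4250 = 308.332

t(1,4)=2.661 V=308.332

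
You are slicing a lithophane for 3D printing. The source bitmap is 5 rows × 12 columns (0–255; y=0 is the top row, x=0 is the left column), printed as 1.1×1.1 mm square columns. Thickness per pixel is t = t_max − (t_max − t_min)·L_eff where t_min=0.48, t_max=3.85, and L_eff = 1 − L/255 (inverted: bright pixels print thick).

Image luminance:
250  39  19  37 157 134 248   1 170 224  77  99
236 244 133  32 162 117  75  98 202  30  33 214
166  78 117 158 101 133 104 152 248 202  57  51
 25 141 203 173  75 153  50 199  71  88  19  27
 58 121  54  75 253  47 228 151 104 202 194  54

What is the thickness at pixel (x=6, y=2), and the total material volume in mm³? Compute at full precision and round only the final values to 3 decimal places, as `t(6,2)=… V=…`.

t(6,2)=1.854 V=152.590

span = t_max - t_min = 3.85 - 0.48 = 3.370
L(6,2) = 104, L_eff = 1 - 104/255 = 0.592157 (inverted)
t(6,2) = 3.85 - 3.370·0.592157 = 1.854
Σt over all 5·12 pixels = 3215731/25500 ≈ 126.1070980
V = pitch²·Σt = 1.1²·3215731/25500 = 152.590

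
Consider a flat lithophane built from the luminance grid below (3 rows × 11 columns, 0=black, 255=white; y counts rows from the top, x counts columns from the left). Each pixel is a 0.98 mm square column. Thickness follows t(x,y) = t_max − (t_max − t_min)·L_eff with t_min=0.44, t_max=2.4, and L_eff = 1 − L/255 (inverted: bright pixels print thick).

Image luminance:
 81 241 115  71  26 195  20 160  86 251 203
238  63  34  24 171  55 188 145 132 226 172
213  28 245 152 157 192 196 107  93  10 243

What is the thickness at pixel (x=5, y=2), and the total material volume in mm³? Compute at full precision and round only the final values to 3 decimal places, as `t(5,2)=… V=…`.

span = t_max - t_min = 2.4 - 0.44 = 1.960
L(5,2) = 192, L_eff = 1 - 192/255 = 0.247059 (inverted)
t(5,2) = 2.4 - 1.960·0.247059 = 1.916
Σt over all 3·11 pixels = 104894/2125 ≈ 49.3618824
V = pitch²·Σt = 0.98²·104894/2125 = 47.407

t(5,2)=1.916 V=47.407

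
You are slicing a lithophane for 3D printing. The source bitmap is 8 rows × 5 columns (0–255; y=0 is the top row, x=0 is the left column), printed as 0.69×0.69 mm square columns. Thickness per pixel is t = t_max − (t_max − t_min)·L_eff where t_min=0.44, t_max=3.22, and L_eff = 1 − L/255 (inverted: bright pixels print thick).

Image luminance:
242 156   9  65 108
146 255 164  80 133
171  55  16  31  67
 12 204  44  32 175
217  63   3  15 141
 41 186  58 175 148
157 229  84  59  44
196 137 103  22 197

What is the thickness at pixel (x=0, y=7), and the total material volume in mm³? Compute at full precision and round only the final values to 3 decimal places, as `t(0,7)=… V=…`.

span = t_max - t_min = 3.22 - 0.44 = 2.780
L(0,7) = 196, L_eff = 1 - 196/255 = 0.231373 (inverted)
t(0,7) = 3.22 - 2.780·0.231373 = 2.577
Σt over all 8·5 pixels = 28052/425 ≈ 66.0047059
V = pitch²·Σt = 0.69²·28052/425 = 31.425

t(0,7)=2.577 V=31.425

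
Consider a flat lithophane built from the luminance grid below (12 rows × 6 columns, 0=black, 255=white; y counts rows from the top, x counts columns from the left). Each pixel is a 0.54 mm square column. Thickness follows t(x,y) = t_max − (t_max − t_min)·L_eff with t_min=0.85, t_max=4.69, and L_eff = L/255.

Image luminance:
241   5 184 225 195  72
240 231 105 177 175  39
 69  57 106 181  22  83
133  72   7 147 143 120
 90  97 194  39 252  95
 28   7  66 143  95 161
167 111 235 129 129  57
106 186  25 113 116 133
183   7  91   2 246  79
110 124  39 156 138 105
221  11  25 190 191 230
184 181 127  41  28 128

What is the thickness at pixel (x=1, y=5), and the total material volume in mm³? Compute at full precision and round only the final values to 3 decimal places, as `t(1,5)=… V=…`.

t(1,5)=4.585 V=60.528

span = t_max - t_min = 4.69 - 0.85 = 3.840
L(1,5) = 7, L_eff = 7/255 = 0.027451
t(1,5) = 4.69 - 3.840·0.027451 = 4.585
Σt over all 12·6 pixels = 88218/425 ≈ 207.5717647
V = pitch²·Σt = 0.54²·88218/425 = 60.528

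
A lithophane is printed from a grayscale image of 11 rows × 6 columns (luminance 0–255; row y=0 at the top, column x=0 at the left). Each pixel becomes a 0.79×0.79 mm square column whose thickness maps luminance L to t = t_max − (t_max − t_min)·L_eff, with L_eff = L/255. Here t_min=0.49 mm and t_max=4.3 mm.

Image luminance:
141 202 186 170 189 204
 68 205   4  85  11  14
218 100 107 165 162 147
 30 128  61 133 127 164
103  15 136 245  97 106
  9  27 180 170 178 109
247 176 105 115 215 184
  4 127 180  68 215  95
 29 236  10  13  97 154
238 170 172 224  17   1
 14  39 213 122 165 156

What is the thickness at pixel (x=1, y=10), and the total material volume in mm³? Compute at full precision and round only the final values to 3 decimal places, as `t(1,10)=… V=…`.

t(1,10)=3.717 V=100.684

span = t_max - t_min = 4.3 - 0.49 = 3.810
L(1,10) = 39, L_eff = 39/255 = 0.152941
t(1,10) = 4.3 - 3.810·0.152941 = 3.717
Σt over all 11·6 pixels = 1371281/8500 ≈ 161.3271765
V = pitch²·Σt = 0.79²·1371281/8500 = 100.684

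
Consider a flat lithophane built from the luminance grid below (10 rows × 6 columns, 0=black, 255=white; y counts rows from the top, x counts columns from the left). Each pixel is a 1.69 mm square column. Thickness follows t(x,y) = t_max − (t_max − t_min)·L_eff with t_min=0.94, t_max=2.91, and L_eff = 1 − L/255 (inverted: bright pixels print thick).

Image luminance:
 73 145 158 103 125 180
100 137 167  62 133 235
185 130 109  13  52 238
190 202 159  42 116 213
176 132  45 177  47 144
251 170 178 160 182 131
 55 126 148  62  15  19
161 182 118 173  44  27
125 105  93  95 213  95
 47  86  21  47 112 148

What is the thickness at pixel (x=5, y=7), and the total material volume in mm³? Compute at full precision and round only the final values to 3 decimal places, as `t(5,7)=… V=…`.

t(5,7)=1.149 V=323.856

span = t_max - t_min = 2.91 - 0.94 = 1.970
L(5,7) = 27, L_eff = 1 - 27/255 = 0.894118 (inverted)
t(5,7) = 2.91 - 1.970·0.894118 = 1.149
Σt over all 10·6 pixels = 963823/8500 ≈ 113.3909412
V = pitch²·Σt = 1.69²·963823/8500 = 323.856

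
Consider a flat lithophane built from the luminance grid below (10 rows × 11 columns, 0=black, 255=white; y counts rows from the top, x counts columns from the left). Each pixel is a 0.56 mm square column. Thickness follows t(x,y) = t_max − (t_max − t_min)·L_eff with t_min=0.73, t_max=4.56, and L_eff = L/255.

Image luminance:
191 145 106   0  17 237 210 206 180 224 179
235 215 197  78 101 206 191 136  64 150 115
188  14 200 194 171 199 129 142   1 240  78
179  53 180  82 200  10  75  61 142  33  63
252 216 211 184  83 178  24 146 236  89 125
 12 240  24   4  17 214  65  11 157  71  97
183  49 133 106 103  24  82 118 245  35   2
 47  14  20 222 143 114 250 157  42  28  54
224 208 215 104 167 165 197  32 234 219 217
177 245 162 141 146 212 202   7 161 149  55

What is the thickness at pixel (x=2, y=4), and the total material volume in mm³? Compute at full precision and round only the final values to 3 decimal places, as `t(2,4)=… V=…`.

span = t_max - t_min = 4.56 - 0.73 = 3.830
L(2,4) = 211, L_eff = 211/255 = 0.827451
t(2,4) = 4.56 - 3.830·0.827451 = 1.391
Σt over all 10·11 pixels = 7243811/25500 ≈ 284.0710196
V = pitch²·Σt = 0.56²·7243811/25500 = 89.085

t(2,4)=1.391 V=89.085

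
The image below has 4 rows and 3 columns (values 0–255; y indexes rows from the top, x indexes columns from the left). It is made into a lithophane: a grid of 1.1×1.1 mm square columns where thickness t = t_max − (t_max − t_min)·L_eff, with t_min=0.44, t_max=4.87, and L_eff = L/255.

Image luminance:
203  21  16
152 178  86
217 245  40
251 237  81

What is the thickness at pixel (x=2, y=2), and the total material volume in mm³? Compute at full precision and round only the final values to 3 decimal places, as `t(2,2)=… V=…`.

t(2,2)=4.175 V=34.410

span = t_max - t_min = 4.87 - 0.44 = 4.430
L(2,2) = 40, L_eff = 40/255 = 0.156863
t(2,2) = 4.87 - 4.430·0.156863 = 4.175
Σt over all 4·3 pixels = 725159/25500 ≈ 28.4376078
V = pitch²·Σt = 1.1²·725159/25500 = 34.410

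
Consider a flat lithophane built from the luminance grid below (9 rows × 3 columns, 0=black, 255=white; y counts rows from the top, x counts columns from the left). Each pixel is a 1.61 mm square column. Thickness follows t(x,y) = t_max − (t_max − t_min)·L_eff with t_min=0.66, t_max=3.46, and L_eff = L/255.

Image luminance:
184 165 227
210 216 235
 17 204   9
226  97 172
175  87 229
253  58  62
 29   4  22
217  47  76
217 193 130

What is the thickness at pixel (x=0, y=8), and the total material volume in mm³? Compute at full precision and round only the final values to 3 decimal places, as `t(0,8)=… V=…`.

span = t_max - t_min = 3.46 - 0.66 = 2.800
L(0,8) = 217, L_eff = 217/255 = 0.850980
t(0,8) = 3.46 - 2.800·0.850980 = 1.077
Σt over all 9·3 pixels = 132913/2550 ≈ 52.1227451
V = pitch²·Σt = 1.61²·132913/2550 = 135.107

t(0,8)=1.077 V=135.107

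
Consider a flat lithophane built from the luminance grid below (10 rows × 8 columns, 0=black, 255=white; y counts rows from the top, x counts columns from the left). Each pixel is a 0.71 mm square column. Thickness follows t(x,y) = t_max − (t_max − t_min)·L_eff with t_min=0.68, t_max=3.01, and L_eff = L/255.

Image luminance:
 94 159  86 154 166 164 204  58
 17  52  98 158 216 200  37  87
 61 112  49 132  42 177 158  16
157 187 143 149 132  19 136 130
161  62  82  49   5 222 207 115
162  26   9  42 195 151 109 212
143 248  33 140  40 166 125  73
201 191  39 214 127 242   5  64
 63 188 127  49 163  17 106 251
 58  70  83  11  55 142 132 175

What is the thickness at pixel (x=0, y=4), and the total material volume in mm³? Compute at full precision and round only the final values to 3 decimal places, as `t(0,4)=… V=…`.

t(0,4)=1.539 V=78.551

span = t_max - t_min = 3.01 - 0.68 = 2.330
L(0,4) = 161, L_eff = 161/255 = 0.631373
t(0,4) = 3.01 - 2.330·0.631373 = 1.539
Σt over all 10·8 pixels = 2649/17 ≈ 155.8235294
V = pitch²·Σt = 0.71²·2649/17 = 78.551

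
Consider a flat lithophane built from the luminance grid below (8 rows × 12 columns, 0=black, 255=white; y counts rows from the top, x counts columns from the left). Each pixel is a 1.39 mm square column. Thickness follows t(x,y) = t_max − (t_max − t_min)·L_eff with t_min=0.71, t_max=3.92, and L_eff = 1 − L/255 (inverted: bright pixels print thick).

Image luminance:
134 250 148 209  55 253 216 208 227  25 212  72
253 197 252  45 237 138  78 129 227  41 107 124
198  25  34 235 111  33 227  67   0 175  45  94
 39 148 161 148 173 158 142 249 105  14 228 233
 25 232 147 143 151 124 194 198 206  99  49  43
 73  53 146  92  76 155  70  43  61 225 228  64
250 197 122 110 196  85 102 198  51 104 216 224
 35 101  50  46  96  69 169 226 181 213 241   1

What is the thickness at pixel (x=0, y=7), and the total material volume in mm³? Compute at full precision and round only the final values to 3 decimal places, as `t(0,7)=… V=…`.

span = t_max - t_min = 3.92 - 0.71 = 3.210
L(0,7) = 35, L_eff = 1 - 35/255 = 0.862745 (inverted)
t(0,7) = 3.92 - 3.210·0.862745 = 1.151
Σt over all 8·12 pixels = 1976673/8500 ≈ 232.5497647
V = pitch²·Σt = 1.39²·1976673/8500 = 449.309

t(0,7)=1.151 V=449.309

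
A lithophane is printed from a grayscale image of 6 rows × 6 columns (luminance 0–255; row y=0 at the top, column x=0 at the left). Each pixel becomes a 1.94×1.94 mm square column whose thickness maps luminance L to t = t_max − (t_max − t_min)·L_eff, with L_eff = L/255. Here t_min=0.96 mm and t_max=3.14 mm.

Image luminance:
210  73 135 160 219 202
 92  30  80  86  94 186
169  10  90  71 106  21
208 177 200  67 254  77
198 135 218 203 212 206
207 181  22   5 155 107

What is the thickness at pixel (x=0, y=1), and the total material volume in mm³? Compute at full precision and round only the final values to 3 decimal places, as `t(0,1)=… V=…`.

t(0,1)=2.353 V=268.873

span = t_max - t_min = 3.14 - 0.96 = 2.180
L(0,1) = 92, L_eff = 92/255 = 0.360784
t(0,1) = 3.14 - 2.180·0.360784 = 2.353
Σt over all 6·6 pixels = 151811/2125 ≈ 71.4404706
V = pitch²·Σt = 1.94²·151811/2125 = 268.873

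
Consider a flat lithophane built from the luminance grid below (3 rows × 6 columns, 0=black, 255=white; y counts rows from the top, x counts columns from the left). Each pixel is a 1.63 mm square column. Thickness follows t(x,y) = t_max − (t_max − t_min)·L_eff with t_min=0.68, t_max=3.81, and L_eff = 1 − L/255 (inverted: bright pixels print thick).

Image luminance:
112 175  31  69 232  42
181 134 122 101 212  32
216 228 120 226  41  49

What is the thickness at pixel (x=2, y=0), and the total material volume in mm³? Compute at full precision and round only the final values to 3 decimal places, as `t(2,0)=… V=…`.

span = t_max - t_min = 3.81 - 0.68 = 3.130
L(2,0) = 31, L_eff = 1 - 31/255 = 0.878431 (inverted)
t(2,0) = 3.81 - 3.130·0.878431 = 1.061
Σt over all 3·6 pixels = 1039219/25500 ≈ 40.7536863
V = pitch²·Σt = 1.63²·1039219/25500 = 108.278

t(2,0)=1.061 V=108.278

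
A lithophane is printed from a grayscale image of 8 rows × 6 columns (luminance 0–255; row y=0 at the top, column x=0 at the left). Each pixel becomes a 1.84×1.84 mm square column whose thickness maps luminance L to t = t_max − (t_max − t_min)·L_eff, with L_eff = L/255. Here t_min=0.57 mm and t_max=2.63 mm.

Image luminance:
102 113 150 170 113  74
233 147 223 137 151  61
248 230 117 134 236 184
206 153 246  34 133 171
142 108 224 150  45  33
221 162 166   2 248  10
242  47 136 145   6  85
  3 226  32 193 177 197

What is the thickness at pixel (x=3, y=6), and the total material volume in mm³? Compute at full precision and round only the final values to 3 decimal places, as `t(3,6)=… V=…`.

t(3,6)=1.459 V=242.346

span = t_max - t_min = 2.63 - 0.57 = 2.060
L(3,6) = 145, L_eff = 145/255 = 0.568627
t(3,6) = 2.63 - 2.060·0.568627 = 1.459
Σt over all 8·6 pixels = 26843/375 ≈ 71.5813333
V = pitch²·Σt = 1.84²·26843/375 = 242.346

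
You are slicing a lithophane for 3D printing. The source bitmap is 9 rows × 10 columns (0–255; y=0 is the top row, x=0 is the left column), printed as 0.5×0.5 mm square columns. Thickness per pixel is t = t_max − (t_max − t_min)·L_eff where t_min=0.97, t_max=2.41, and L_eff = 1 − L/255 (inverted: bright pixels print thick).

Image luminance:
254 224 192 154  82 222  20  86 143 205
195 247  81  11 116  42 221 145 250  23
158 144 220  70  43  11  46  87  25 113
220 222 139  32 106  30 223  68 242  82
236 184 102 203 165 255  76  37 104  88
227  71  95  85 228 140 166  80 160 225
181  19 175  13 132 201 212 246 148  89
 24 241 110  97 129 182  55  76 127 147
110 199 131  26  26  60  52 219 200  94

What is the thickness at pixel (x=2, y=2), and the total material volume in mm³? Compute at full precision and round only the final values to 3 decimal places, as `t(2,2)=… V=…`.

span = t_max - t_min = 2.41 - 0.97 = 1.440
L(2,2) = 220, L_eff = 1 - 220/255 = 0.137255 (inverted)
t(2,2) = 2.41 - 1.440·0.137255 = 2.212
Σt over all 9·10 pixels = 655233/4250 ≈ 154.1724706
V = pitch²·Σt = 0.5²·655233/4250 = 38.543

t(2,2)=2.212 V=38.543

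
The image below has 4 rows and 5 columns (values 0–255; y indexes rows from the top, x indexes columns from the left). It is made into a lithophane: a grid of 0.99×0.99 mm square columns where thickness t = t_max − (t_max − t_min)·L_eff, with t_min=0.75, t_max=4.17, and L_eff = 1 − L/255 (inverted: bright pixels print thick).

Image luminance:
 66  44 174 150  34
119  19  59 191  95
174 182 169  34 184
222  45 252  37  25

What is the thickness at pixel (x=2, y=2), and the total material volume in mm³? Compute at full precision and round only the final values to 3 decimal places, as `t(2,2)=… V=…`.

span = t_max - t_min = 4.17 - 0.75 = 3.420
L(2,2) = 169, L_eff = 1 - 169/255 = 0.337255 (inverted)
t(2,2) = 4.17 - 3.420·0.337255 = 3.017
Σt over all 4·5 pixels = 7737/170 ≈ 45.5117647
V = pitch²·Σt = 0.99²·7737/170 = 44.606

t(2,2)=3.017 V=44.606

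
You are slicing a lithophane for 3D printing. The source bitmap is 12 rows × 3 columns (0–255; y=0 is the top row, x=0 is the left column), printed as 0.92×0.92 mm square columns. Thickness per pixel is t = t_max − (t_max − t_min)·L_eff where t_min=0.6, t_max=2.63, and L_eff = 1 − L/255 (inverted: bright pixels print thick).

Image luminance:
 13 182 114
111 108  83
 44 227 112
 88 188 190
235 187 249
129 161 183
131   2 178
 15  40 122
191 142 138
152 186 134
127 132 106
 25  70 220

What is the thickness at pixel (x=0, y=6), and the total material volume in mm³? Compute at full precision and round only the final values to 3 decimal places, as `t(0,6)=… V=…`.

span = t_max - t_min = 2.63 - 0.6 = 2.030
L(0,6) = 131, L_eff = 1 - 131/255 = 0.486275 (inverted)
t(0,6) = 2.63 - 2.030·0.486275 = 1.643
Σt over all 12·3 pixels = 301589/5100 ≈ 59.1350980
V = pitch²·Σt = 0.92²·301589/5100 = 50.052

t(0,6)=1.643 V=50.052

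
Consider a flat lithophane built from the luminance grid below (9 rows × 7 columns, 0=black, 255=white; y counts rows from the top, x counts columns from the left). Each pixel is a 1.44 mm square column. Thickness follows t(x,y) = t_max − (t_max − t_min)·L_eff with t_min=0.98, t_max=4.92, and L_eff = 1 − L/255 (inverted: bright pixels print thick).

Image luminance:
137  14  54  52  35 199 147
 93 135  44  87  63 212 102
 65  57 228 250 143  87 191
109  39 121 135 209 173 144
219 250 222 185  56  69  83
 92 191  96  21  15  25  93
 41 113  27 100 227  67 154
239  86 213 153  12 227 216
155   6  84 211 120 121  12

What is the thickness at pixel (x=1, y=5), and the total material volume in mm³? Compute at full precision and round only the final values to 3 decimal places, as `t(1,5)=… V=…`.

t(1,5)=3.931 V=369.151

span = t_max - t_min = 4.92 - 0.98 = 3.940
L(1,5) = 191, L_eff = 1 - 191/255 = 0.250980 (inverted)
t(1,5) = 4.92 - 3.940·0.250980 = 3.931
Σt over all 9·7 pixels = 2269807/12750 ≈ 178.0240784
V = pitch²·Σt = 1.44²·2269807/12750 = 369.151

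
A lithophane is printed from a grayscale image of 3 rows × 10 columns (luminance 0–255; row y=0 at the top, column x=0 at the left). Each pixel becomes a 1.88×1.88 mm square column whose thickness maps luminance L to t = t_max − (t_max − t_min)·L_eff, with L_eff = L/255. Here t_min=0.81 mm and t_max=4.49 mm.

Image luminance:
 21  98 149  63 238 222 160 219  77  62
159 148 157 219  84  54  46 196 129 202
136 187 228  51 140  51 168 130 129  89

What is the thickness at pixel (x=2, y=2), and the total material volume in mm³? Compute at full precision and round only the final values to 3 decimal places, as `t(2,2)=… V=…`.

t(2,2)=1.200 V=271.447

span = t_max - t_min = 4.49 - 0.81 = 3.680
L(2,2) = 228, L_eff = 228/255 = 0.894118
t(2,2) = 4.49 - 3.680·0.894118 = 1.200
Σt over all 3·10 pixels = 57601/750 ≈ 76.8013333
V = pitch²·Σt = 1.88²·57601/750 = 271.447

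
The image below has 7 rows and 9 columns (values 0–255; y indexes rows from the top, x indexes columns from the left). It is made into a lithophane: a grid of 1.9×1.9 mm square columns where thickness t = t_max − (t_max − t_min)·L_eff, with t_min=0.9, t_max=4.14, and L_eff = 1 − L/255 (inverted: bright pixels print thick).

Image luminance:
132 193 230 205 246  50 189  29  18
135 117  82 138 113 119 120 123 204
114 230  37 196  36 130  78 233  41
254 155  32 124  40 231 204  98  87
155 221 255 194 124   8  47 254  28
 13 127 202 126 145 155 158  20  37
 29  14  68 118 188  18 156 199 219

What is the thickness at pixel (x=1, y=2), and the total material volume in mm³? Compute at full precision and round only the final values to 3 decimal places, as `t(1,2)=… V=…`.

span = t_max - t_min = 4.14 - 0.9 = 3.240
L(1,2) = 230, L_eff = 1 - 230/255 = 0.098039 (inverted)
t(1,2) = 4.14 - 3.240·0.098039 = 3.822
Σt over all 7·9 pixels = 158.868
V = pitch²·Σt = 1.9²·158.868 = 573.513

t(1,2)=3.822 V=573.513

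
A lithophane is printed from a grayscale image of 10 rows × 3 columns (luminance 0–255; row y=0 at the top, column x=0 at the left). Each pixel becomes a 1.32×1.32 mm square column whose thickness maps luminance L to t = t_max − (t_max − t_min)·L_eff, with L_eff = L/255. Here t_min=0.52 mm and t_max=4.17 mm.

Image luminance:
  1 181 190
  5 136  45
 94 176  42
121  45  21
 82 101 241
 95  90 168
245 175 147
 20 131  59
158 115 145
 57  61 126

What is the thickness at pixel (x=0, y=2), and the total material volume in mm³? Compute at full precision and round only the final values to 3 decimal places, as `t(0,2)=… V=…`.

span = t_max - t_min = 4.17 - 0.52 = 3.650
L(0,2) = 94, L_eff = 94/255 = 0.368627
t(0,2) = 4.17 - 3.650·0.368627 = 2.825
Σt over all 10·3 pixels = 133027/1700 ≈ 78.2511765
V = pitch²·Σt = 1.32²·133027/1700 = 136.345

t(0,2)=2.825 V=136.345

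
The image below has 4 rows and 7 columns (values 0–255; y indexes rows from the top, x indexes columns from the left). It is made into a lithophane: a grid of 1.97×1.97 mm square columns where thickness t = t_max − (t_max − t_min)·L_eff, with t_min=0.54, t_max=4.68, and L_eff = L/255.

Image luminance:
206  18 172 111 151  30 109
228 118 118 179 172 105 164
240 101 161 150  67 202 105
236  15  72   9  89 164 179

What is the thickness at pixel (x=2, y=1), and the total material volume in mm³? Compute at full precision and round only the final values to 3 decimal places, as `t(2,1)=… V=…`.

span = t_max - t_min = 4.68 - 0.54 = 4.140
L(2,1) = 118, L_eff = 118/255 = 0.462745
t(2,1) = 4.68 - 4.140·0.462745 = 2.764
Σt over all 4·7 pixels = 303621/4250 ≈ 71.4402353
V = pitch²·Σt = 1.97²·303621/4250 = 277.252

t(2,1)=2.764 V=277.252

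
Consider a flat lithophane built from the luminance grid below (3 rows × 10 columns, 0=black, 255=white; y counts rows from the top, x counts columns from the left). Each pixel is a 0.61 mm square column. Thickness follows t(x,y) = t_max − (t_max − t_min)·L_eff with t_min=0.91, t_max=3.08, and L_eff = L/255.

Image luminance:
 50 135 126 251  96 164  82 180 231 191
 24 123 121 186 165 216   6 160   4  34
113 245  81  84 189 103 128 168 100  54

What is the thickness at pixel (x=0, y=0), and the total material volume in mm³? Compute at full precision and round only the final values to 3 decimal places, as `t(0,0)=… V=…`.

t(0,0)=2.655 V=22.318

span = t_max - t_min = 3.08 - 0.91 = 2.170
L(0,0) = 50, L_eff = 50/255 = 0.196078
t(0,0) = 3.08 - 2.170·0.196078 = 2.655
Σt over all 3·10 pixels = 50981/850 ≈ 59.9776471
V = pitch²·Σt = 0.61²·50981/850 = 22.318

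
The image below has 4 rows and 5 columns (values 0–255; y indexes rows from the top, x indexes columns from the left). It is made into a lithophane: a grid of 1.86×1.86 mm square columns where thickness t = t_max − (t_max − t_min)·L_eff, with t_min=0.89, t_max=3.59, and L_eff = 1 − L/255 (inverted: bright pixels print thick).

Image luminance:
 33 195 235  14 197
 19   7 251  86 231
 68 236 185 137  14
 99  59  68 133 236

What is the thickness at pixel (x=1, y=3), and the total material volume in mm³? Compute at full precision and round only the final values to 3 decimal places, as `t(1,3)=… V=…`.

t(1,3)=1.515 V=153.268

span = t_max - t_min = 3.59 - 0.89 = 2.700
L(1,3) = 59, L_eff = 1 - 59/255 = 0.768627 (inverted)
t(1,3) = 3.59 - 2.700·0.768627 = 1.515
Σt over all 4·5 pixels = 37657/850 ≈ 44.3023529
V = pitch²·Σt = 1.86²·37657/850 = 153.268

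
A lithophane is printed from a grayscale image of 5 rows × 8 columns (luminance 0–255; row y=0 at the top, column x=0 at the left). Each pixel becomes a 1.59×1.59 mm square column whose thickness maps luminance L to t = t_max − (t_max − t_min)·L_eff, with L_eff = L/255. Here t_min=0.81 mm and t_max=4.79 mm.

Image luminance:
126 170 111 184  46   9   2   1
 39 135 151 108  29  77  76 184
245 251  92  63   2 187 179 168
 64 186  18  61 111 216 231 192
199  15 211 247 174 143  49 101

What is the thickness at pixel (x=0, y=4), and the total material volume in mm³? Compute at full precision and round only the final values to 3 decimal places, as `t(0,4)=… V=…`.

span = t_max - t_min = 4.79 - 0.81 = 3.980
L(0,4) = 199, L_eff = 199/255 = 0.780392
t(0,4) = 4.79 - 3.980·0.780392 = 1.684
Σt over all 5·8 pixels = 1477153/12750 ≈ 115.8551373
V = pitch²·Σt = 1.59²·1477153/12750 = 292.893

t(0,4)=1.684 V=292.893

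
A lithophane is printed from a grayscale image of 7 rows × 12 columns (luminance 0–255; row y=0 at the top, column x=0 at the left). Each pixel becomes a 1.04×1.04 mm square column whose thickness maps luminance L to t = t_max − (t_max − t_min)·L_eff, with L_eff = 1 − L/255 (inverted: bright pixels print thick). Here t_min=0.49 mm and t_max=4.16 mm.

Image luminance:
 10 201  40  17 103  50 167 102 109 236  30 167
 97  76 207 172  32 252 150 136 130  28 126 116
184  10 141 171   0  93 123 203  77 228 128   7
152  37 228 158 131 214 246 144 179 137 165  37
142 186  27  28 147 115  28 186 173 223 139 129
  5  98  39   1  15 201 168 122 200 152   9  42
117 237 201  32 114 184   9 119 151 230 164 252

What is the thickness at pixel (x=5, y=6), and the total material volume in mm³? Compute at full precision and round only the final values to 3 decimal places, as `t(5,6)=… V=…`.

t(5,6)=3.138 V=205.352

span = t_max - t_min = 4.16 - 0.49 = 3.670
L(5,6) = 184, L_eff = 1 - 184/255 = 0.278431 (inverted)
t(5,6) = 4.16 - 3.670·0.278431 = 3.138
Σt over all 7·12 pixels = 403452/2125 ≈ 189.8597647
V = pitch²·Σt = 1.04²·403452/2125 = 205.352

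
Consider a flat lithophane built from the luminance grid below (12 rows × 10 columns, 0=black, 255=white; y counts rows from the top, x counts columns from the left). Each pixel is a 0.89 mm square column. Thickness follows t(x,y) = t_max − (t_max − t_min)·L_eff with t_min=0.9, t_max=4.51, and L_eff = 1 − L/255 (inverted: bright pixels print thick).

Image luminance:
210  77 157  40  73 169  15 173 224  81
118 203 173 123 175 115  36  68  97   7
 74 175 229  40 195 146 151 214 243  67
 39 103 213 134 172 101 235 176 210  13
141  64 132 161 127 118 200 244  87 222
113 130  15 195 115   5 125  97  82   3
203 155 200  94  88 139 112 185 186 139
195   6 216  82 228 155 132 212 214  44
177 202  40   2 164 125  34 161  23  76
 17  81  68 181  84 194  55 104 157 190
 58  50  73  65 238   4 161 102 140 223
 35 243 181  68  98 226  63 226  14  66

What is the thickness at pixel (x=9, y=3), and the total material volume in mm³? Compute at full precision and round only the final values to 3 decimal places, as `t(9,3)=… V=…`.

t(9,3)=1.084 V=254.806

span = t_max - t_min = 4.51 - 0.9 = 3.610
L(9,3) = 13, L_eff = 1 - 13/255 = 0.949020 (inverted)
t(9,3) = 4.51 - 3.610·0.949020 = 1.084
Σt over all 12·10 pixels = 4101467/12750 ≈ 321.6836863
V = pitch²·Σt = 0.89²·4101467/12750 = 254.806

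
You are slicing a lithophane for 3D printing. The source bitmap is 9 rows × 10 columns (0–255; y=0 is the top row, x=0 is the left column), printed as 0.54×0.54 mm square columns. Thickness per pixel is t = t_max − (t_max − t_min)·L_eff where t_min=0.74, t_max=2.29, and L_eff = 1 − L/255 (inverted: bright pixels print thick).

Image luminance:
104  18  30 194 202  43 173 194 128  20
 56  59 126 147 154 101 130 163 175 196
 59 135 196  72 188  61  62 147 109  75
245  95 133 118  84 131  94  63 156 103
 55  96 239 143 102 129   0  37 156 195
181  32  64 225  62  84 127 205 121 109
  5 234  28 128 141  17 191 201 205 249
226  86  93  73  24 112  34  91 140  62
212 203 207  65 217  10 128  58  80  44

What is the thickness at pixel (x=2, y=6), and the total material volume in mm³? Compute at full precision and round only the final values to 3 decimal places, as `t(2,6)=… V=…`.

t(2,6)=0.910 V=38.324

span = t_max - t_min = 2.29 - 0.74 = 1.550
L(2,6) = 28, L_eff = 1 - 28/255 = 0.890196 (inverted)
t(2,6) = 2.29 - 1.550·0.890196 = 0.910
Σt over all 9·10 pixels = 8937/68 ≈ 131.4264706
V = pitch²·Σt = 0.54²·8937/68 = 38.324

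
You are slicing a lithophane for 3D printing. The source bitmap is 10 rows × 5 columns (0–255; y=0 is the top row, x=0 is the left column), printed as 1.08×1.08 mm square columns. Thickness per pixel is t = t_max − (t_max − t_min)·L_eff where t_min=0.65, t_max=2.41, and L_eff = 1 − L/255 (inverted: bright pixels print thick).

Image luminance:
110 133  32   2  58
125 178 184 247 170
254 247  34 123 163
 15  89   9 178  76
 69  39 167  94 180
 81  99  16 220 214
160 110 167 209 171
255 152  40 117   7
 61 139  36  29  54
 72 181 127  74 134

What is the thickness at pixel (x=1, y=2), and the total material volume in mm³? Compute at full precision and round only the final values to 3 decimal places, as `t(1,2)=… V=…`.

t(1,2)=2.355 V=85.414

span = t_max - t_min = 2.41 - 0.65 = 1.760
L(1,2) = 247, L_eff = 1 - 247/255 = 0.031373 (inverted)
t(1,2) = 2.41 - 1.760·0.031373 = 2.355
Σt over all 10·5 pixels = 311221/4250 ≈ 73.2284706
V = pitch²·Σt = 1.08²·311221/4250 = 85.414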